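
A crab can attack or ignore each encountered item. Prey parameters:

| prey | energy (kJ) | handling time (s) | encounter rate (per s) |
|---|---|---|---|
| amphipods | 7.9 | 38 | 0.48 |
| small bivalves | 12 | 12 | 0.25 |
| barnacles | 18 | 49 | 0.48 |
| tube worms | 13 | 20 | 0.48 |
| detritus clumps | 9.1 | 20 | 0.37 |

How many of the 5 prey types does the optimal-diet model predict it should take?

E/h in descending order: small bivalves 1, tube worms 0.65, detritus clumps 0.455, barnacles 0.367, amphipods 0.208 kJ/s. The optimal diet is the largest prefix of this list for which every included type satisfies E_i/h_i > R on the types above it.
Rate on top 1: 0.75. tube worms: 0.65 < 0.75 → exclude; stop.
Optimal diet: small bivalves — 1 of 5 types.

1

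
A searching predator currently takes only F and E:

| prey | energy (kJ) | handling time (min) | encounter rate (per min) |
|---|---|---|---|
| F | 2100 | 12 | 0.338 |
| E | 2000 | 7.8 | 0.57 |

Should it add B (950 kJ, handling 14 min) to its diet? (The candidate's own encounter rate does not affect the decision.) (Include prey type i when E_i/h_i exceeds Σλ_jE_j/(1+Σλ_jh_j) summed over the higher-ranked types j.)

No

Current rate: (0.338×2100 + 0.57×2000)/(1 + 0.338×12 + 0.57×7.8) = 194.7 kJ/min.
B: E/h = 950/14 = 67.86 kJ/min.
67.86 < 194.7, so adding B would lower the average — exclude it.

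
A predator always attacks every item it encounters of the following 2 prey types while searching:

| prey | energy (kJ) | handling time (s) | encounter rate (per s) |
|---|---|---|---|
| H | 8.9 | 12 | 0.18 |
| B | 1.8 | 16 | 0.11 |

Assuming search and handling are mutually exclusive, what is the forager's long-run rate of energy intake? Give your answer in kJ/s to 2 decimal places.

0.37 kJ/s

R = Σλ_iE_i / (1 + Σλ_ih_i)
Numerator: 0.18×8.9 + 0.11×1.8 = 1.8
Denominator: 1 + 0.18×12 + 0.11×16 = 4.92
R = 1.8/4.92 = 0.3659 kJ/s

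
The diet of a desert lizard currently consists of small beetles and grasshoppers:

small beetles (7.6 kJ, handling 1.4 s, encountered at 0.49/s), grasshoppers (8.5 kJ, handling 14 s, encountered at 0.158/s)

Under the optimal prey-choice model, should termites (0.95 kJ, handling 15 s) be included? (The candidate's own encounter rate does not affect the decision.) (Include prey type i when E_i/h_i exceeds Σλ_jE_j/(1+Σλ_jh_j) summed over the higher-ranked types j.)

No

Current rate: (0.49×7.6 + 0.158×8.5)/(1 + 0.49×1.4 + 0.158×14) = 1.3 kJ/s.
termites: E/h = 0.95/15 = 0.06333 kJ/s.
Since 0.06333 < R, time spent handling termites is better spent searching.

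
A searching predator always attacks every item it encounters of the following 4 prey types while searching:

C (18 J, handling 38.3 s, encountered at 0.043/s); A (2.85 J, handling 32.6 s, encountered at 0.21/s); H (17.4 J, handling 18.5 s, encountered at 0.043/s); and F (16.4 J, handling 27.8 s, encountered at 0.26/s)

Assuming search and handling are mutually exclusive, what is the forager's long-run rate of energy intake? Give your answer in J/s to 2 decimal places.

0.36 J/s

R = Σλ_iE_i / (1 + Σλ_ih_i)
Numerator: 0.043×18 + 0.21×2.85 + 0.043×17.4 + 0.26×16.4 = 6.385
Denominator: 1 + 0.043×38.3 + 0.21×32.6 + 0.043×18.5 + 0.26×27.8 = 17.52
R = 6.385/17.52 = 0.3645 J/s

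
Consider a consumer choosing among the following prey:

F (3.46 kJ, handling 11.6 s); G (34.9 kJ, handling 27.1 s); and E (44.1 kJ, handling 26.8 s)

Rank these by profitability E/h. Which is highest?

E

In descending order of E/h:
E: 44.1/26.8 = 1.65 kJ/s
G: 34.9/27.1 = 1.29 kJ/s
F: 3.46/11.6 = 0.298 kJ/s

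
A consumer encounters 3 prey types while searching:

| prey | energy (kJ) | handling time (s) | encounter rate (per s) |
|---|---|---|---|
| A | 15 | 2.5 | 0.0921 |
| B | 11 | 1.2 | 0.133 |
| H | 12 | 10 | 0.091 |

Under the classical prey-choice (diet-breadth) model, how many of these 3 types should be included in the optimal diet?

Profitabilities (E/h, kJ/s): B 9.17, A 6, H 1.2. Add prey in this order while the next type's profitability exceeds the intake rate on those already taken.
Rate on top 1: 1.262. A: 6 > 1.262 → include.
Rate on top 2: 2.047. H: 1.2 < 2.047 → exclude; stop.
Optimal diet: B, A — 2 of 3 types.

2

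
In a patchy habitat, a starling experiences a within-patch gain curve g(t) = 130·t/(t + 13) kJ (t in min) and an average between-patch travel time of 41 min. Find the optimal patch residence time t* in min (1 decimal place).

23.1 min

Maximise g(t)/(T+t): set derivative to zero → g'(t)(T+t) = g(t).
g'(t) = 130·13/(t + 13)². Setting 130·13/(t+13)² = 130t/[(t+13)(41+t)] gives 13(41+t) = t(t+13), so t² = 13×41 = 533.
t* = √533 = 23.09 min.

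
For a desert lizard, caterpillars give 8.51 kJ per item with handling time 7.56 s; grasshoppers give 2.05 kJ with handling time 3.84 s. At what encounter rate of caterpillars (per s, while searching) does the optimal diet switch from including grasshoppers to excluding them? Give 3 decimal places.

0.119 per s

Drop grasshoppers once their profitability E₂/h₂ falls below the rate achievable on caterpillars alone: E₂/h₂ = λE₁/(1 + λh₁).
Solve for λ: λE₁h₂ = E₂(1 + λh₁) → λ(E₁h₂ − E₂h₁) = E₂ → λ = E₂/(E₁h₂ − E₂h₁).
λ = 2.05/(8.51×3.84 − 2.05×7.56) = 2.05/17.18 = 0.1193 per s.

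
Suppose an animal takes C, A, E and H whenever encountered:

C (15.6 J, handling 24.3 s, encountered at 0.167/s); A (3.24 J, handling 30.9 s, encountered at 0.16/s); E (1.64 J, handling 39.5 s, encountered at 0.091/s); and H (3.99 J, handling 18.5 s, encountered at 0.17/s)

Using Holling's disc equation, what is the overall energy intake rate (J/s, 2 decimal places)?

0.24 J/s

R = (0.167×15.6 + 0.16×3.24 + 0.091×1.64 + 0.17×3.99) / (1 + 0.167×24.3 + 0.16×30.9 + 0.091×39.5 + 0.17×18.5) = 3.951/16.74 = 0.236 J/s.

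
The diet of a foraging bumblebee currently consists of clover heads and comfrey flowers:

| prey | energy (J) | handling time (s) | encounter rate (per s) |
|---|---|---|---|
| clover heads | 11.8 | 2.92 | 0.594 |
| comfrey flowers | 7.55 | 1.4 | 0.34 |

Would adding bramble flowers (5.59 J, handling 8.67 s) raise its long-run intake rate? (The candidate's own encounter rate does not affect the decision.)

No

Intake rate on the current diet: R = (0.594×11.8 + 0.34×7.55) / (1 + 0.594×2.92 + 0.34×1.4) = 9.576/3.21 = 2.983 J/s.
bramble flowers: E/h = 5.59/8.67 = 0.6448 J/s.
0.6448 < 2.983, so adding bramble flowers would lower the average — exclude it.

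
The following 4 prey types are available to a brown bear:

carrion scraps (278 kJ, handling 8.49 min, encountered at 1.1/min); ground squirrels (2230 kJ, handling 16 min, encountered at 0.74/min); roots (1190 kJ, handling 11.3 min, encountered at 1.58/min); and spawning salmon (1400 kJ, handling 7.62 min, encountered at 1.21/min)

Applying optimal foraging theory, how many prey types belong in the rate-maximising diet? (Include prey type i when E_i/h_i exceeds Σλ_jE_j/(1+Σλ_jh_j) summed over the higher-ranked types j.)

E/h in descending order: spawning salmon 184, ground squirrels 139, roots 105, carrion scraps 32.7 kJ/min. The optimal diet is the largest prefix of this list for which every included type satisfies E_i/h_i > R on the types above it.
Rate on top 1: 165.8. ground squirrels: 139 < 165.8 → exclude; stop.
Optimal diet: spawning salmon — 1 of 4 types.

1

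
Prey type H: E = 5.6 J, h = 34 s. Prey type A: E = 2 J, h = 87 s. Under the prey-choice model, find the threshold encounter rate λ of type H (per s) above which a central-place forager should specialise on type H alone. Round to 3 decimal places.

Drop type A once their profitability E₂/h₂ falls below the rate achievable on type H alone: E₂/h₂ = λE₁/(1 + λh₁).
Solve for λ: λE₁h₂ = E₂(1 + λh₁) → λ(E₁h₂ − E₂h₁) = E₂ → λ = E₂/(E₁h₂ − E₂h₁).
λ = 2/(5.6×87 − 2×34) = 2/419.2 = 0.004771 per s.

0.005 per s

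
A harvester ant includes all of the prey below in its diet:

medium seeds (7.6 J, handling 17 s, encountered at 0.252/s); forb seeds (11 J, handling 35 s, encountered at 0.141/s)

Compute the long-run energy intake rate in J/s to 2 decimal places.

0.34 J/s

R = Σλ_iE_i / (1 + Σλ_ih_i)
Numerator: 0.252×7.6 + 0.141×11 = 3.466
Denominator: 1 + 0.252×17 + 0.141×35 = 10.22
R = 3.466/10.22 = 0.3392 J/s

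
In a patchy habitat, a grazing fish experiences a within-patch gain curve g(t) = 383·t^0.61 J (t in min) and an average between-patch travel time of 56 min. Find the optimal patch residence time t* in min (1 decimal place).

By the marginal value theorem, leave when the instantaneous gain rate g'(t) equals the habitat-wide average g(t)/(T + t).
g'(t) = 0.61·383·t^-0.39. Setting 0.61·383·t^-0.39 = 383·t^0.61/(56+t) gives 0.61(56+t) = t, so 0.39·t = 0.61×56.
t* = 0.61×56/0.39 = 87.59 min.

87.6 min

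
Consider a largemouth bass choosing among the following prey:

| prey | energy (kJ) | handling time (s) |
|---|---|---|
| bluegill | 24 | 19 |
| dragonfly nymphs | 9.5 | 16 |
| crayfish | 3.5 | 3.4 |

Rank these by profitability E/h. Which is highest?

Profitability E/h (kJ/s): bluegill = 24/19 = 1.26, dragonfly nymphs = 9.5/16 = 0.594, crayfish = 3.5/3.4 = 1.03.
Ranked: bluegill > crayfish > dragonfly nymphs.

bluegill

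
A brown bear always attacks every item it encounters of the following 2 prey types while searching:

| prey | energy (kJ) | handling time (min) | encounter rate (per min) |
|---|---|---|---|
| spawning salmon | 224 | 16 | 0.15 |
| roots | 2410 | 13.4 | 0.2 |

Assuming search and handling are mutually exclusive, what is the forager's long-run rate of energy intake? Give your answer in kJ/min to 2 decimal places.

R = (0.15×224 + 0.2×2410) / (1 + 0.15×16 + 0.2×13.4) = 515.6/6.08 = 84.8 kJ/min.

84.80 kJ/min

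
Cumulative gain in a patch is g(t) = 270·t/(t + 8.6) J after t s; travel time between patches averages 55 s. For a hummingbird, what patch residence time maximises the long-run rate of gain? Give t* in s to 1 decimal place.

21.7 s

Optimal t* satisfies g'(t*) = g(t*)/(T + t*).
g'(t) = 270·8.6/(t + 8.6)². Setting 270·8.6/(t+8.6)² = 270t/[(t+8.6)(55+t)] gives 8.6(55+t) = t(t+8.6), so t² = 8.6×55 = 473.
t* = √473 = 21.75 s.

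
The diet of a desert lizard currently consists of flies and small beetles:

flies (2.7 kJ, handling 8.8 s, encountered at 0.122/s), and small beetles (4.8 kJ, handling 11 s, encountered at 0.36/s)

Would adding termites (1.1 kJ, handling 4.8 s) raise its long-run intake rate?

No

Current rate: (0.122×2.7 + 0.36×4.8)/(1 + 0.122×8.8 + 0.36×11) = 0.341 kJ/s.
Profitability of termites: 1.1/4.8 = 0.2292 kJ/s.
Since 0.2292 < R, time spent handling termites is better spent searching.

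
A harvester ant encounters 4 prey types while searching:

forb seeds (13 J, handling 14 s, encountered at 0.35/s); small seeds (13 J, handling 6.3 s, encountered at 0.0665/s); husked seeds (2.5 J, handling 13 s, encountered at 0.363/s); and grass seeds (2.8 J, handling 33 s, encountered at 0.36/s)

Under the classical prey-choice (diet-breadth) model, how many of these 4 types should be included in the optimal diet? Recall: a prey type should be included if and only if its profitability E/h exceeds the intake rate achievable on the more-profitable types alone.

Rank by E/h (J/s): small seeds 2.06, forb seeds 0.929, husked seeds 0.192, grass seeds 0.0848. Include each in turn until the next type's E/h falls below the running intake rate.
Rate on top 1: 0.6093. forb seeds: 0.929 > 0.6093 → include.
Rate on top 2: 0.8569. husked seeds: 0.192 < 0.8569 → exclude; stop.
Optimal diet: small seeds, forb seeds — 2 of 4 types.

2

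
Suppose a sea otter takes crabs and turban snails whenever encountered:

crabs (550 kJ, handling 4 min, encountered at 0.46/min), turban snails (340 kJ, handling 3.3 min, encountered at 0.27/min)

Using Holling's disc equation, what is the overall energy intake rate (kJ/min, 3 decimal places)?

Energy encountered per unit search time: 0.46×550 + 0.27×340 = 344.8 kJ/min.
Handling time per unit search time: 0.46×4 + 0.27×3.3 = 2.731.
Rate = 344.8/(1 + 2.731) = 92.41 kJ/min.

92.415 kJ/min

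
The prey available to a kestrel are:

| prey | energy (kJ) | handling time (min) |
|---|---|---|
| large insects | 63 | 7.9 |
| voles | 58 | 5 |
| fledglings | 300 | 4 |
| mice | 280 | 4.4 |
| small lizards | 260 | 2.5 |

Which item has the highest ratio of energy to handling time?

small lizards

In descending order of E/h:
small lizards: 260/2.5 = 104 kJ/min
fledglings: 300/4 = 75 kJ/min
mice: 280/4.4 = 63.6 kJ/min
voles: 58/5 = 11.6 kJ/min
large insects: 63/7.9 = 7.97 kJ/min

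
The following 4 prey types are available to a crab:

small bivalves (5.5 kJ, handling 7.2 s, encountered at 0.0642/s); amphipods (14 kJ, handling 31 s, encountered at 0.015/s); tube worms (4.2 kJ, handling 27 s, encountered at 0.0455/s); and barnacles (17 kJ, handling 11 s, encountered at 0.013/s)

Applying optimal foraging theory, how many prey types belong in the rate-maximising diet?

3

E/h in descending order: barnacles 1.55, small bivalves 0.764, amphipods 0.452, tube worms 0.156 kJ/s. The optimal diet is the largest prefix of this list for which every included type satisfies E_i/h_i > R on the types above it.
Rate on top 1: 0.1934. small bivalves: 0.764 > 0.1934 → include.
Rate on top 2: 0.3576. amphipods: 0.452 > 0.3576 → include.
Rate on top 3: 0.3787. tube worms: 0.156 < 0.3787 → exclude; stop.
Optimal diet: barnacles, small bivalves, amphipods — 3 of 4 types.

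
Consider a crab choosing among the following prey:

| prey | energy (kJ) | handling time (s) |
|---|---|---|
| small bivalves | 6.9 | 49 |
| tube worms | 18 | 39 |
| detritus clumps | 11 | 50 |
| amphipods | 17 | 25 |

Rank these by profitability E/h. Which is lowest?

small bivalves

In descending order of E/h:
amphipods: 17/25 = 0.68 kJ/s
tube worms: 18/39 = 0.462 kJ/s
detritus clumps: 11/50 = 0.22 kJ/s
small bivalves: 6.9/49 = 0.141 kJ/s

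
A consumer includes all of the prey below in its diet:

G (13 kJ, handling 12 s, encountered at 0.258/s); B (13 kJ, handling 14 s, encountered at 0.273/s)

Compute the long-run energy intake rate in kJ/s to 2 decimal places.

R = (0.258×13 + 0.273×13) / (1 + 0.258×12 + 0.273×14) = 6.903/7.918 = 0.8718 kJ/s.

0.87 kJ/s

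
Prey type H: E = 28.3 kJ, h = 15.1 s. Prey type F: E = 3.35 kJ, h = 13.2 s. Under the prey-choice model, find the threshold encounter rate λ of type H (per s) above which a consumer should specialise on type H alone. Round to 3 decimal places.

The zero-one rule: include type F iff E₂/h₂ > λE₁/(1+λh₁). Equality gives the switch point.
λE₁h₂ = E₂ + λE₂h₁ ⇒ λ = E₂/(E₁h₂ − E₂h₁) = 3.35/(373.6 − 50.59) = 0.01037 per s.

0.010 per s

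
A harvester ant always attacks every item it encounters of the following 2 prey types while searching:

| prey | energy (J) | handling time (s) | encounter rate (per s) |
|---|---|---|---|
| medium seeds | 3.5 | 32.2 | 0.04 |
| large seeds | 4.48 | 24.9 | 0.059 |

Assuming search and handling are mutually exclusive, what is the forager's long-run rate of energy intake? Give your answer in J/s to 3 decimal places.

R = Σλ_iE_i / (1 + Σλ_ih_i)
Numerator: 0.04×3.5 + 0.059×4.48 = 0.4043
Denominator: 1 + 0.04×32.2 + 0.059×24.9 = 3.757
R = 0.4043/3.757 = 0.1076 J/s

0.108 J/s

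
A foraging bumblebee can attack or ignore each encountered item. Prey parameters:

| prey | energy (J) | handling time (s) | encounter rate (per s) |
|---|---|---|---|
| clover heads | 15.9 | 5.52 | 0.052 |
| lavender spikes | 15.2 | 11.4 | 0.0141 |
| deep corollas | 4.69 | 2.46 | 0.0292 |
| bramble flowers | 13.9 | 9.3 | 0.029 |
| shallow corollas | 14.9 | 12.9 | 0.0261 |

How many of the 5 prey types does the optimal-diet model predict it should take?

5

Profitabilities (E/h, J/s): clover heads 2.88, deep corollas 1.91, bramble flowers 1.49, lavender spikes 1.33, shallow corollas 1.16. Add prey in this order while the next type's profitability exceeds the intake rate on those already taken.
Rate on top 1: 0.6424. deep corollas: 1.91 > 0.6424 → include.
Rate on top 2: 0.7092. bramble flowers: 1.49 > 0.7092 → include.
Rate on top 3: 0.8393. lavender spikes: 1.33 > 0.8393 → include.
Rate on top 4: 0.8837. shallow corollas: 1.16 > 0.8837 → include.
Optimal diet: clover heads, deep corollas, bramble flowers, lavender spikes, shallow corollas — 5 of 5 types.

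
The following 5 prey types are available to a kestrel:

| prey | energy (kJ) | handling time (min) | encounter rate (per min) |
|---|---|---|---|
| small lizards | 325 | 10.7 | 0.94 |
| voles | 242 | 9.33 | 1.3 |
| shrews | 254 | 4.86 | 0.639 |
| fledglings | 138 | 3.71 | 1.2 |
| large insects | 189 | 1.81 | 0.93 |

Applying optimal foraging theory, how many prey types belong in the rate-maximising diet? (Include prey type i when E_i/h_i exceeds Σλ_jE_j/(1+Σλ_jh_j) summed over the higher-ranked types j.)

1

Rank by E/h (kJ/min): large insects 104, shrews 52.3, fledglings 37.2, small lizards 30.4, voles 25.9. Include each in turn until the next type's E/h falls below the running intake rate.
Rate on top 1: 65.51. shrews: 52.3 < 65.51 → exclude; stop.
Optimal diet: large insects — 1 of 5 types.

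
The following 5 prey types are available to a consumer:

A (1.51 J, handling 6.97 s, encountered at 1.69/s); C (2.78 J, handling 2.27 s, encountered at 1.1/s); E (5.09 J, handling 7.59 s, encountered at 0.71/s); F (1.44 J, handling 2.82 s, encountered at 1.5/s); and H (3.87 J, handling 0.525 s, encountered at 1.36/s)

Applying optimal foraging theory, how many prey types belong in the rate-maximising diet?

E/h in descending order: H 7.37, C 1.22, E 0.671, F 0.511, A 0.217 J/s. The optimal diet is the largest prefix of this list for which every included type satisfies E_i/h_i > R on the types above it.
Rate on top 1: 3.071. C: 1.22 < 3.071 → exclude; stop.
Optimal diet: H — 1 of 5 types.

1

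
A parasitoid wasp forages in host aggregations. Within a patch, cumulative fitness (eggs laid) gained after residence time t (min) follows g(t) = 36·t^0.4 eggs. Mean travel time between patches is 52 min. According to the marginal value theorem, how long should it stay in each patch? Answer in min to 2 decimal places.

Optimal t* satisfies g'(t*) = g(t*)/(T + t*).
g'(t) = 0.4·36·t^-0.6. Setting 0.4·36·t^-0.6 = 36·t^0.4/(52+t) gives 0.4(52+t) = t, so 0.60·t = 0.4×52.
t* = 0.4×52/0.60 = 34.67 min.

34.67 min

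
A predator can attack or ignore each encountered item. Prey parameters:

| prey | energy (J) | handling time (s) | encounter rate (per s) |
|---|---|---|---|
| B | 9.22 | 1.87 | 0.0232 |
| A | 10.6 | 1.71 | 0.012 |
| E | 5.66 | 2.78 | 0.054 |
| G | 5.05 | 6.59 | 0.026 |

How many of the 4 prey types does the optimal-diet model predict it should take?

Profitabilities (E/h, J/s): A 6.2, B 4.93, E 2.04, G 0.766. Add prey in this order while the next type's profitability exceeds the intake rate on those already taken.
Rate on top 1: 0.1246. B: 4.93 > 0.1246 → include.
Rate on top 2: 0.3206. E: 2.04 > 0.3206 → include.
Rate on top 3: 0.5327. G: 0.766 > 0.5327 → include.
Optimal diet: A, B, E, G — 4 of 4 types.

4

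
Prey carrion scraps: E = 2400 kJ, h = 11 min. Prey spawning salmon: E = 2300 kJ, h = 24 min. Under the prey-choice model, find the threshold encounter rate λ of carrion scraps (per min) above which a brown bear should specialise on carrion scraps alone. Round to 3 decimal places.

The zero-one rule: include spawning salmon iff E₂/h₂ > λE₁/(1+λh₁). Equality gives the switch point.
λE₁h₂ = E₂ + λE₂h₁ ⇒ λ = E₂/(E₁h₂ − E₂h₁) = 2300/(5.76e+04 − 2.53e+04) = 0.07121 per min.

0.071 per min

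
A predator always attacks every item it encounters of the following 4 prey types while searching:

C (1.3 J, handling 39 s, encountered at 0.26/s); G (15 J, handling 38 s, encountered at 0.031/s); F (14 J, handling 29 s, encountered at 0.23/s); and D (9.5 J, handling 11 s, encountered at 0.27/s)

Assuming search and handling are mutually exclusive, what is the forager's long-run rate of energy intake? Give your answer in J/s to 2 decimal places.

R = Σλ_iE_i / (1 + Σλ_ih_i)
Numerator: 0.26×1.3 + 0.031×15 + 0.23×14 + 0.27×9.5 = 6.588
Denominator: 1 + 0.26×39 + 0.031×38 + 0.23×29 + 0.27×11 = 21.96
R = 6.588/21.96 = 0.3 J/s

0.30 J/s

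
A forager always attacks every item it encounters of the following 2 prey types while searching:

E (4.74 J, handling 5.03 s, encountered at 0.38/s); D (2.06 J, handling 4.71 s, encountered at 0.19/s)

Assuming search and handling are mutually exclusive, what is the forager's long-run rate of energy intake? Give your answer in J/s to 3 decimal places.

R = Σλ_iE_i / (1 + Σλ_ih_i)
Numerator: 0.38×4.74 + 0.19×2.06 = 2.193
Denominator: 1 + 0.38×5.03 + 0.19×4.71 = 3.806
R = 2.193/3.806 = 0.576 J/s

0.576 J/s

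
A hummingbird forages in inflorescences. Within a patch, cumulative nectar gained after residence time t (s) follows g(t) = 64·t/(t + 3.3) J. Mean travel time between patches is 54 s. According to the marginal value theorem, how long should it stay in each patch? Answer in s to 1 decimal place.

13.3 s

By the marginal value theorem, leave when the instantaneous gain rate g'(t) equals the habitat-wide average g(t)/(T + t).
g'(t) = 64·3.3/(t + 3.3)². Setting 64·3.3/(t+3.3)² = 64t/[(t+3.3)(54+t)] gives 3.3(54+t) = t(t+3.3), so t² = 3.3×54 = 178.2.
t* = √178.2 = 13.35 s.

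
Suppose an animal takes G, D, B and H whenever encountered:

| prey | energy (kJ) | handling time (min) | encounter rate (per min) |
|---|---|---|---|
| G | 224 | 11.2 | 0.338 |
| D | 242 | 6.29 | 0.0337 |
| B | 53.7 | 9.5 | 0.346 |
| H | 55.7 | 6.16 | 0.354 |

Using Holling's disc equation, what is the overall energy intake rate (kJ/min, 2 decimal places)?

R = (0.338×224 + 0.0337×242 + 0.346×53.7 + 0.354×55.7) / (1 + 0.338×11.2 + 0.0337×6.29 + 0.346×9.5 + 0.354×6.16) = 122.2/10.47 = 11.67 kJ/min.

11.67 kJ/min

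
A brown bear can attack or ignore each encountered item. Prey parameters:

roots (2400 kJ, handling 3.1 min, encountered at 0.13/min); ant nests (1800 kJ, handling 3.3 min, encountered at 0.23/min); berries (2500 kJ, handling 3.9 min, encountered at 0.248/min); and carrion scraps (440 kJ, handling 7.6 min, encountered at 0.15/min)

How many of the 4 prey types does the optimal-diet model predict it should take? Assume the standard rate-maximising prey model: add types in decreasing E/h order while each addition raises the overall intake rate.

E/h in descending order: roots 774, berries 641, ant nests 545, carrion scraps 57.9 kJ/min. The optimal diet is the largest prefix of this list for which every included type satisfies E_i/h_i > R on the types above it.
Rate on top 1: 222.4. berries: 641 > 222.4 → include.
Rate on top 2: 393.2. ant nests: 545 > 393.2 → include.
Rate on top 3: 430.1. carrion scraps: 57.9 < 430.1 → exclude; stop.
Optimal diet: roots, berries, ant nests — 3 of 4 types.

3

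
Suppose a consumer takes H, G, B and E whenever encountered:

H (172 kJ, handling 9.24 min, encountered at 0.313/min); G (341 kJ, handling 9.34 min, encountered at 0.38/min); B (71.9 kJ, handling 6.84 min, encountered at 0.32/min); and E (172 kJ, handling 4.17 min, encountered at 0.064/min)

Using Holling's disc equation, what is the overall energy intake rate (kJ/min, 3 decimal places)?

Energy encountered per unit search time: 0.313×172 + 0.38×341 + 0.32×71.9 + 0.064×172 = 217.4 kJ/min.
Handling time per unit search time: 0.313×9.24 + 0.38×9.34 + 0.32×6.84 + 0.064×4.17 = 8.897.
Rate = 217.4/(1 + 8.897) = 21.97 kJ/min.

21.969 kJ/min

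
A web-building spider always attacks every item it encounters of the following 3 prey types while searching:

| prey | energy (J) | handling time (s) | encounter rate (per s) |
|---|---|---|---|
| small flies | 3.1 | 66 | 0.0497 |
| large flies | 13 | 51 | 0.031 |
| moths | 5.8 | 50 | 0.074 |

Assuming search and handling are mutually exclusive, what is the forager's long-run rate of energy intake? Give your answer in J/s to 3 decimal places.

0.103 J/s

R = (0.0497×3.1 + 0.031×13 + 0.074×5.8) / (1 + 0.0497×66 + 0.031×51 + 0.074×50) = 0.9863/9.561 = 0.1032 J/s.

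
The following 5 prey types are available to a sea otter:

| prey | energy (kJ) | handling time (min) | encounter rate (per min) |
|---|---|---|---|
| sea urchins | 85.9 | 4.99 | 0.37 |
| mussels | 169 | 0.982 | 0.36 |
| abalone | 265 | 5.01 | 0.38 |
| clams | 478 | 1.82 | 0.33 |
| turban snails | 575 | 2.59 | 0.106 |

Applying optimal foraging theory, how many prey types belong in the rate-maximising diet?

3

E/h in descending order: clams 263, turban snails 222, mussels 172, abalone 52.9, sea urchins 17.2 kJ/min. The optimal diet is the largest prefix of this list for which every included type satisfies E_i/h_i > R on the types above it.
Rate on top 1: 98.55. turban snails: 222 > 98.55 → include.
Rate on top 2: 116.6. mussels: 172 > 116.6 → include.
Rate on top 3: 125.4. abalone: 52.9 < 125.4 → exclude; stop.
Optimal diet: clams, turban snails, mussels — 3 of 5 types.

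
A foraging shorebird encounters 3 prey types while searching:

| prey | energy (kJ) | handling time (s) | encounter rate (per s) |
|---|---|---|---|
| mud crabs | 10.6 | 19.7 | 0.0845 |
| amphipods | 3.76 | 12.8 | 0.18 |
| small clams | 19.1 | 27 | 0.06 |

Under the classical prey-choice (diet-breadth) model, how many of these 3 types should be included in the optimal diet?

Profitabilities (E/h, kJ/s): small clams 0.707, mud crabs 0.538, amphipods 0.294. Add prey in this order while the next type's profitability exceeds the intake rate on those already taken.
Rate on top 1: 0.4374. mud crabs: 0.538 > 0.4374 → include.
Rate on top 2: 0.4765. amphipods: 0.294 < 0.4765 → exclude; stop.
Optimal diet: small clams, mud crabs — 2 of 3 types.

2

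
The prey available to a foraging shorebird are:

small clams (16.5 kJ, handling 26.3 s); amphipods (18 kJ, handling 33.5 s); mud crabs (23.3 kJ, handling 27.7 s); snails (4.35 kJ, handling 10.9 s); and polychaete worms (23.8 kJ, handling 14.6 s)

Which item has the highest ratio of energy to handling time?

In descending order of E/h:
polychaete worms: 23.8/14.6 = 1.63 kJ/s
mud crabs: 23.3/27.7 = 0.841 kJ/s
small clams: 16.5/26.3 = 0.627 kJ/s
amphipods: 18/33.5 = 0.537 kJ/s
snails: 4.35/10.9 = 0.399 kJ/s

polychaete worms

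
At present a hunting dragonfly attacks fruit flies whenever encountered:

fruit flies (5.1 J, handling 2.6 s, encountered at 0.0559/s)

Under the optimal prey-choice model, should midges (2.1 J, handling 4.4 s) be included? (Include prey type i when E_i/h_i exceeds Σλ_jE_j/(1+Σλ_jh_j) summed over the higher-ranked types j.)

Current rate: (0.0559×5.1)/(1 + 0.0559×2.6) = 0.2489 J/s.
midges: E/h = 2.1/4.4 = 0.4773 J/s.
0.4773 > 0.2489, so adding midges raises the average — include it.

Yes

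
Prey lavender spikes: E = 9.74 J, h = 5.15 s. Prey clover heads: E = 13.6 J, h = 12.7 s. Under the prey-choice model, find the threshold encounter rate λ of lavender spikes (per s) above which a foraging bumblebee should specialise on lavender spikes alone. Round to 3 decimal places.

Drop clover heads once their profitability E₂/h₂ falls below the rate achievable on lavender spikes alone: E₂/h₂ = λE₁/(1 + λh₁).
Solve for λ: λE₁h₂ = E₂(1 + λh₁) → λ(E₁h₂ − E₂h₁) = E₂ → λ = E₂/(E₁h₂ − E₂h₁).
λ = 13.6/(9.74×12.7 − 13.6×5.15) = 13.6/53.66 = 0.2535 per s.

0.253 per s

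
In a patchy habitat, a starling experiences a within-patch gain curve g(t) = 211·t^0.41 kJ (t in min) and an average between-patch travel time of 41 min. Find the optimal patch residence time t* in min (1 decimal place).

28.5 min

By the marginal value theorem, leave when the instantaneous gain rate g'(t) equals the habitat-wide average g(t)/(T + t).
g'(t) = 0.41·211·t^-0.59. Setting 0.41·211·t^-0.59 = 211·t^0.41/(41+t) gives 0.41(41+t) = t, so 0.59·t = 0.41×41.
t* = 0.41×41/0.59 = 28.49 min.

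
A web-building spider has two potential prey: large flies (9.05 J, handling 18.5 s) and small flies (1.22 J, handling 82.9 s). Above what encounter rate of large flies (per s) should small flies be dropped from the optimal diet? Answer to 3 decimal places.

0.002 per s

The zero-one rule: include small flies iff E₂/h₂ > λE₁/(1+λh₁). Equality gives the switch point.
λE₁h₂ = E₂ + λE₂h₁ ⇒ λ = E₂/(E₁h₂ − E₂h₁) = 1.22/(750.2 − 22.57) = 0.001677 per s.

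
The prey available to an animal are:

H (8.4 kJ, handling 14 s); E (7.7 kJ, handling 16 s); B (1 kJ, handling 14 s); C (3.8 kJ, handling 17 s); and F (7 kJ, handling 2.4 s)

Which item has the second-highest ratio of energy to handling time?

H

In descending order of E/h:
F: 7/2.4 = 2.92 kJ/s
H: 8.4/14 = 0.6 kJ/s
E: 7.7/16 = 0.481 kJ/s
C: 3.8/17 = 0.224 kJ/s
B: 1/14 = 0.0714 kJ/s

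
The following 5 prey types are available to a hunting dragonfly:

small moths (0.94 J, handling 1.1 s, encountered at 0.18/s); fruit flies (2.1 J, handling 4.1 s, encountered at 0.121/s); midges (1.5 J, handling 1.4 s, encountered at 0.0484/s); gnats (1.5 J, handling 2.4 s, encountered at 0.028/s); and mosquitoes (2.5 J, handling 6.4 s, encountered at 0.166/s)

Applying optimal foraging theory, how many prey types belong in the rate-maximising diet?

Rank by E/h (J/s): midges 1.07, small moths 0.855, gnats 0.625, fruit flies 0.512, mosquitoes 0.391. Include each in turn until the next type's E/h falls below the running intake rate.
Rate on top 1: 0.06799. small moths: 0.855 > 0.06799 → include.
Rate on top 2: 0.191. gnats: 0.625 > 0.191 → include.
Rate on top 3: 0.2129. fruit flies: 0.512 > 0.2129 → include.
Rate on top 4: 0.2941. mosquitoes: 0.391 > 0.2941 → include.
Optimal diet: midges, small moths, gnats, fruit flies, mosquitoes — 5 of 5 types.

5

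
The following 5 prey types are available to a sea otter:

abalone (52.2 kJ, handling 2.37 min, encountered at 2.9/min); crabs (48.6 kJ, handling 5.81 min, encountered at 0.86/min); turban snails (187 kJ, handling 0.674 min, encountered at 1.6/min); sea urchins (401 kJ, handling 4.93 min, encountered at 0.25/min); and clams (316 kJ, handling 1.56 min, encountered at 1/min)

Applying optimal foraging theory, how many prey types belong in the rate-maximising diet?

E/h in descending order: turban snails 277, clams 203, sea urchins 81.3, abalone 22, crabs 8.36 kJ/min. The optimal diet is the largest prefix of this list for which every included type satisfies E_i/h_i > R on the types above it.
Rate on top 1: 144. clams: 203 > 144 → include.
Rate on top 2: 169.1. sea urchins: 81.3 < 169.1 → exclude; stop.
Optimal diet: turban snails, clams — 2 of 5 types.

2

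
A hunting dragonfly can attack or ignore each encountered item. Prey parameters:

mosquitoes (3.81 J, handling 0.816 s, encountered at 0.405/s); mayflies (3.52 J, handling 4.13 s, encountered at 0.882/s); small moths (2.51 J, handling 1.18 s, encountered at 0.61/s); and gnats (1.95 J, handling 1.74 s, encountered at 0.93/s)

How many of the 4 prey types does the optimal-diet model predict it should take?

2

Rank by E/h (J/s): mosquitoes 4.67, small moths 2.13, gnats 1.12, mayflies 0.852. Include each in turn until the next type's E/h falls below the running intake rate.
Rate on top 1: 1.16. small moths: 2.13 > 1.16 → include.
Rate on top 2: 1.499. gnats: 1.12 < 1.499 → exclude; stop.
Optimal diet: mosquitoes, small moths — 2 of 4 types.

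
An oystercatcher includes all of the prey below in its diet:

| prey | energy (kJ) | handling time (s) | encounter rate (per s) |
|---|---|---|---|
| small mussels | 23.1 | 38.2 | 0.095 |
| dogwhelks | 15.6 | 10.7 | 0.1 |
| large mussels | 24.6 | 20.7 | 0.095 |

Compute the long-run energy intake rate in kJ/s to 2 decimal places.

R = (0.095×23.1 + 0.1×15.6 + 0.095×24.6) / (1 + 0.095×38.2 + 0.1×10.7 + 0.095×20.7) = 6.091/7.666 = 0.7947 kJ/s.

0.79 kJ/s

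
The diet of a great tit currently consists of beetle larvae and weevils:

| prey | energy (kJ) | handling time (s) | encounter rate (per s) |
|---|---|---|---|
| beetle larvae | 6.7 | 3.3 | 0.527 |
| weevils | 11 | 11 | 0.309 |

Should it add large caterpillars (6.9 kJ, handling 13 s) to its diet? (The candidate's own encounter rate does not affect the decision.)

No

On beetle larvae and weevils alone, R = ΣλE/(1+Σλh) = 6.93/6.138 = 1.129 kJ/s.
Profitability of large caterpillars: 6.9/13 = 0.5308 kJ/s.
Since 0.5308 < R, time spent handling large caterpillars is better spent searching.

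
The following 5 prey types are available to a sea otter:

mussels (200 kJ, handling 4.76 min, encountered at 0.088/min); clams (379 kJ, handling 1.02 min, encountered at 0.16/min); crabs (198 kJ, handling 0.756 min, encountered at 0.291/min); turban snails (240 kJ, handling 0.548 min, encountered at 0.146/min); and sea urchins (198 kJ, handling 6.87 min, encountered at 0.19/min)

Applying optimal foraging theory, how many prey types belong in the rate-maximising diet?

3

Profitabilities (E/h, kJ/min): turban snails 438, clams 372, crabs 262, mussels 42, sea urchins 28.8. Add prey in this order while the next type's profitability exceeds the intake rate on those already taken.
Rate on top 1: 32.44. clams: 372 > 32.44 → include.
Rate on top 2: 76.96. crabs: 262 > 76.96 → include.
Rate on top 3: 104.8. mussels: 42 < 104.8 → exclude; stop.
Optimal diet: turban snails, clams, crabs — 3 of 5 types.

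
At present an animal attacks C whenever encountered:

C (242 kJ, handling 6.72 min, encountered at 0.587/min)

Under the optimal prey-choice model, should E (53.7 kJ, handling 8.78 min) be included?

No

On C alone, R = ΣλE/(1+Σλh) = 142.1/4.945 = 28.73 kJ/min.
E: E/h = 53.7/8.78 = 6.116 kJ/min.
6.116 < 28.73, so adding E would lower the average — exclude it.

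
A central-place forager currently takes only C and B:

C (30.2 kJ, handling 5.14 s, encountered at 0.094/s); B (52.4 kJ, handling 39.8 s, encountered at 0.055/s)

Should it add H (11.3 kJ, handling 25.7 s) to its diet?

Intake rate on the current diet: R = (0.094×30.2 + 0.055×52.4) / (1 + 0.094×5.14 + 0.055×39.8) = 5.721/3.672 = 1.558 kJ/s.
H: E/h = 11.3/25.7 = 0.4397 kJ/s.
0.4397 < 1.558, so adding H would lower the average — exclude it.

No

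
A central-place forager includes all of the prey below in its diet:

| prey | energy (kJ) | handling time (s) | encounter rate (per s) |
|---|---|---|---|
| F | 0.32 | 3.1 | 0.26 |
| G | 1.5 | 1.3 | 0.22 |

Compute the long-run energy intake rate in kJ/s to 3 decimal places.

R = (0.26×0.32 + 0.22×1.5) / (1 + 0.26×3.1 + 0.22×1.3) = 0.4132/2.092 = 0.1975 kJ/s.

0.198 kJ/s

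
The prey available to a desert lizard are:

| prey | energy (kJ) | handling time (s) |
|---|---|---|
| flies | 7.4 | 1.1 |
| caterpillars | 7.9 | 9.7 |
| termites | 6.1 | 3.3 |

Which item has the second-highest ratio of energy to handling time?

termites

Profitability E/h (kJ/s): flies = 7.4/1.1 = 6.73, caterpillars = 7.9/9.7 = 0.814, termites = 6.1/3.3 = 1.85.
Ranked: flies > termites > caterpillars.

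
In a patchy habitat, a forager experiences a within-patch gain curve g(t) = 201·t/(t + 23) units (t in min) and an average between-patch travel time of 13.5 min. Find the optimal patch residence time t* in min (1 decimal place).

17.6 min

Optimal t* satisfies g'(t*) = g(t*)/(T + t*).
g'(t) = 201·23/(t + 23)². Setting 201·23/(t+23)² = 201t/[(t+23)(13.5+t)] gives 23(13.5+t) = t(t+23), so t² = 23×13.5 = 310.5.
t* = √310.5 = 17.62 min.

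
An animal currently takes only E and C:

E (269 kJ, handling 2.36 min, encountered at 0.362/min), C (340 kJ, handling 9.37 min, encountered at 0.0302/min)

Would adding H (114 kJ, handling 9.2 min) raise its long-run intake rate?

Current rate: (0.362×269 + 0.0302×340)/(1 + 0.362×2.36 + 0.0302×9.37) = 50.37 kJ/min.
H: E/h = 114/9.2 = 12.39 kJ/min.
12.39 < 50.37, so adding H would lower the average — exclude it.

No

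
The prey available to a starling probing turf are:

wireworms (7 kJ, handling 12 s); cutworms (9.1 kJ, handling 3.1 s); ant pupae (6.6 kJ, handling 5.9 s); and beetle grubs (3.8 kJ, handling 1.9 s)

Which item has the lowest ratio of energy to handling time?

Profitability E/h (kJ/s): wireworms = 7/12 = 0.583, cutworms = 9.1/3.1 = 2.94, ant pupae = 6.6/5.9 = 1.12, beetle grubs = 3.8/1.9 = 2.
Ranked: cutworms > beetle grubs > ant pupae > wireworms.

wireworms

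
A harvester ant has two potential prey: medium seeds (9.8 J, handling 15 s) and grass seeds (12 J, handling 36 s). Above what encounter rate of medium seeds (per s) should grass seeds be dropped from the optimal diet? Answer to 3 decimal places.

0.069 per s

At the threshold, the rate on medium seeds alone equals the profitability of grass seeds: λ·9.8/(1 + λ·15) = 12/36 = 0.3333.
Rearranging, λ(9.8 − 0.3333×15) = 0.3333, so λ = 0.3333/4.8 = 0.06944 per s.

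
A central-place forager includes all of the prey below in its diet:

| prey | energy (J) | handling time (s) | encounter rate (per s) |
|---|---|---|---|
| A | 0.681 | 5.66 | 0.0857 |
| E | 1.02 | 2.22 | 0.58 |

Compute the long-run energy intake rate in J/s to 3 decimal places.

0.234 J/s

Energy encountered per unit search time: 0.0857×0.681 + 0.58×1.02 = 0.65 J/s.
Handling time per unit search time: 0.0857×5.66 + 0.58×2.22 = 1.773.
Rate = 0.65/(1 + 1.773) = 0.2344 J/s.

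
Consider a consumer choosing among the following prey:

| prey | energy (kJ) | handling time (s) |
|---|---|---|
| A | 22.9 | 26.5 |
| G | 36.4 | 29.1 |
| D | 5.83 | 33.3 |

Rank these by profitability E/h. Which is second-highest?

Profitability E/h (kJ/s): A = 22.9/26.5 = 0.864, G = 36.4/29.1 = 1.25, D = 5.83/33.3 = 0.175.
Ranked: G > A > D.

A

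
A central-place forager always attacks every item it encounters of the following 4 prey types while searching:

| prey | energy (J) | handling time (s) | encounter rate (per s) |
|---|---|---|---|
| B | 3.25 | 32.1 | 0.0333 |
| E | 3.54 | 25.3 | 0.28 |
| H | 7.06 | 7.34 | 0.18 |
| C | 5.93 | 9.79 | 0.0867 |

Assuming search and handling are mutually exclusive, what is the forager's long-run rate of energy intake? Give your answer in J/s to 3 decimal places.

0.255 J/s

Energy encountered per unit search time: 0.0333×3.25 + 0.28×3.54 + 0.18×7.06 + 0.0867×5.93 = 2.884 J/s.
Handling time per unit search time: 0.0333×32.1 + 0.28×25.3 + 0.18×7.34 + 0.0867×9.79 = 10.32.
Rate = 2.884/(1 + 10.32) = 0.2547 J/s.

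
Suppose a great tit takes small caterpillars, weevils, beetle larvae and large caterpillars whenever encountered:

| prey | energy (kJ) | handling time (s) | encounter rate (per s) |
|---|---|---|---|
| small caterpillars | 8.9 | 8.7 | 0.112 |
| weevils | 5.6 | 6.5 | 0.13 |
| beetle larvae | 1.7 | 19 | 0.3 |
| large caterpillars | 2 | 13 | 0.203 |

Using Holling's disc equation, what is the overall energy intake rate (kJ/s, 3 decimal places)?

0.237 kJ/s

R = (0.112×8.9 + 0.13×5.6 + 0.3×1.7 + 0.203×2) / (1 + 0.112×8.7 + 0.13×6.5 + 0.3×19 + 0.203×13) = 2.641/11.16 = 0.2367 kJ/s.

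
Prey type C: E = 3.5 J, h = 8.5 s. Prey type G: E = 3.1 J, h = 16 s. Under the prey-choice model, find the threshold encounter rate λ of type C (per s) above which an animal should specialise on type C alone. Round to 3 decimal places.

At the threshold, the rate on type C alone equals the profitability of type G: λ·3.5/(1 + λ·8.5) = 3.1/16 = 0.1938.
Rearranging, λ(3.5 − 0.1938×8.5) = 0.1938, so λ = 0.1938/1.853 = 0.1046 per s.

0.105 per s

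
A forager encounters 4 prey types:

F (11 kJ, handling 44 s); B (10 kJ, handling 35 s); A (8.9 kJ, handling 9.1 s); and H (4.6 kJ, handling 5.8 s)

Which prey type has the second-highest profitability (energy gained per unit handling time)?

H

In descending order of E/h:
A: 8.9/9.1 = 0.978 kJ/s
H: 4.6/5.8 = 0.793 kJ/s
B: 10/35 = 0.286 kJ/s
F: 11/44 = 0.25 kJ/s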